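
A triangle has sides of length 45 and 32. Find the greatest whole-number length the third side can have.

76

The third side must be strictly less than 45 + 32 = 77.
The largest integer below 77 is 76.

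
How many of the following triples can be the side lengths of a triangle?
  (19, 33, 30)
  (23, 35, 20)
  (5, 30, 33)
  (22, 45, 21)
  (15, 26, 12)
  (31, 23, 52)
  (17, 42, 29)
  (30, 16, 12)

6

(19,30,33): 19+30 > 33 → valid
(20,23,35): 20+23 > 35 → valid
(5,30,33): 5+30 > 33 → valid
(21,22,45): 21+22 ≤ 45 → not valid
(12,15,26): 12+15 > 26 → valid
(23,31,52): 23+31 > 52 → valid
(17,29,42): 17+29 > 42 → valid
(12,16,30): 12+16 ≤ 30 → not valid
6 of the 8 triples form a triangle.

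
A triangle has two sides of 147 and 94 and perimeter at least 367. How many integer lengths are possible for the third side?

115

Triangle inequality: 53 < x < 241. Perimeter ≥ 367 gives x ≥ 367 − 147 − 94 = 126.
So 126 ≤ x < 241; integers 126 through 240: 115 values.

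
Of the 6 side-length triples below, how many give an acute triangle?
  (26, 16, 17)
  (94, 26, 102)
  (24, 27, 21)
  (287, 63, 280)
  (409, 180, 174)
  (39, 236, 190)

1

(26,16,17): 16²+17² = 545 < 676 = 26² → obtuse
(94,26,102): 26²+94² = 9512 < 10404 = 102² → obtuse
(24,27,21): 21²+24² = 1017 > 729 = 27² → acute
(287,63,280): 63²+280² = 82369 = 287² → right
(409,180,174): 174+180 ≤ 409, not a triangle
(39,236,190): 39+190 ≤ 236, not a triangle
1 of the 6 is acute.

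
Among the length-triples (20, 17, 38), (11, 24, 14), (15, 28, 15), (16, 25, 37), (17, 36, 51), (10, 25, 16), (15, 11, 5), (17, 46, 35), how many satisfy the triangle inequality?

7

(17,20,38): 17+20 ≤ 38 → not valid
(11,14,24): 11+14 > 24 → valid
(15,15,28): 15+15 > 28 → valid
(16,25,37): 16+25 > 37 → valid
(17,36,51): 17+36 > 51 → valid
(10,16,25): 10+16 > 25 → valid
(5,11,15): 5+11 > 15 → valid
(17,35,46): 17+35 > 46 → valid
7 of the 8 triples form a triangle.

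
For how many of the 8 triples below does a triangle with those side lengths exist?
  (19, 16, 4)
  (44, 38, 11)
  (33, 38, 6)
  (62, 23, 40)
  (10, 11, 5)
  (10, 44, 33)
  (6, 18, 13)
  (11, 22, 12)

7

(4,16,19): 4+16 > 19 → valid
(11,38,44): 11+38 > 44 → valid
(6,33,38): 6+33 > 38 → valid
(23,40,62): 23+40 > 62 → valid
(5,10,11): 5+10 > 11 → valid
(10,33,44): 10+33 ≤ 44 → not valid
(6,13,18): 6+13 > 18 → valid
(11,12,22): 11+12 > 22 → valid
7 of the 8 triples form a triangle.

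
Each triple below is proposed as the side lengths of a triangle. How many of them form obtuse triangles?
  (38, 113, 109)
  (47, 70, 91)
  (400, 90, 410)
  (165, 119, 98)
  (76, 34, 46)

3

(38,113,109): 38²+109² = 13325 > 12769 = 113² → acute
(47,70,91): 47²+70² = 7109 < 8281 = 91² → obtuse
(400,90,410): 90²+400² = 168100 = 410² → right
(165,119,98): 98²+119² = 23765 < 27225 = 165² → obtuse
(76,34,46): 34²+46² = 3272 < 5776 = 76² → obtuse
3 of the 5 are obtuse.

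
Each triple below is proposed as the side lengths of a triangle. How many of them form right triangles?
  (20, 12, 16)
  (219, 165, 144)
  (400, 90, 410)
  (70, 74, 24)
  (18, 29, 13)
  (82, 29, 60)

(20,12,16): 12²+16² = 400 = 20² → right
(219,165,144): 144²+165² = 47961 = 219² → right
(400,90,410): 90²+400² = 168100 = 410² → right
(70,74,24): 24²+70² = 5476 = 74² → right
(18,29,13): 13²+18² = 493 < 841 = 29² → obtuse
(82,29,60): 29²+60² = 4441 < 6724 = 82² → obtuse
4 of the 6 are right.

4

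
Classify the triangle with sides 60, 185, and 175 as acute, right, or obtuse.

Compare the square of the longest side to the sum of squares of the other two: 60² + 175² = 34225 = 185².

right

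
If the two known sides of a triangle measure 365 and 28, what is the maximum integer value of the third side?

392

The third side must be strictly less than 365 + 28 = 393.
The largest integer below 393 is 392.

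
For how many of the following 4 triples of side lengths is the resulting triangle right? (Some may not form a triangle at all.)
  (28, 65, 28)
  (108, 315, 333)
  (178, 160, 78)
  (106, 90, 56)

(28,65,28): 28+28 ≤ 65, not a triangle
(108,315,333): 108²+315² = 110889 = 333² → right
(178,160,78): 78²+160² = 31684 = 178² → right
(106,90,56): 56²+90² = 11236 = 106² → right
3 of the 4 are right.

3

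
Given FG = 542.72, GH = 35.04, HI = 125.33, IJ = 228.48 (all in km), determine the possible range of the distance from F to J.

153.87 ≤ FJ ≤ 931.57 km

The maximum is all hops collinear in one direction: 542.72 + 35.04 + 125.33 + 228.48 = 931.57.
The longest hop is 542.72; the others sum to 388.85. Folding the others back against it leaves at least 542.72 − 388.85 = 153.87.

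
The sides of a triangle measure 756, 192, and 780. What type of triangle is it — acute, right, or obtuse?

right

Compare the square of the longest side to the sum of squares of the other two: 192² + 756² = 608400 = 780².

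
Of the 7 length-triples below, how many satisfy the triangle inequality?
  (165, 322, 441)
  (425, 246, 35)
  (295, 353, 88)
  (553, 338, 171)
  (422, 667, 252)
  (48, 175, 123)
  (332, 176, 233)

(165,322,441): 165+322 > 441 → valid
(35,246,425): 35+246 ≤ 425 → not valid
(88,295,353): 88+295 > 353 → valid
(171,338,553): 171+338 ≤ 553 → not valid
(252,422,667): 252+422 > 667 → valid
(48,123,175): 48+123 ≤ 175 → not valid
(176,233,332): 176+233 > 332 → valid
4 of the 7 triples form a triangle.

4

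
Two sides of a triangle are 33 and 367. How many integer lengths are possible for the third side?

The third side lies in the open interval (334, 400).
Integers from 335 to 399 inclusive: 399 − 335 + 1 = 65.

65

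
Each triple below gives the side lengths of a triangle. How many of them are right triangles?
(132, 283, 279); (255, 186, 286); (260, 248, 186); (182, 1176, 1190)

1

(132,283,279): 132²+279² = 95265 > 80089 = 283² → acute
(255,186,286): 186²+255² = 99621 > 81796 = 286² → acute
(260,248,186): 186²+248² = 96100 > 67600 = 260² → acute
(182,1176,1190): 182²+1176² = 1416100 = 1190² → right
1 of the 4 is right.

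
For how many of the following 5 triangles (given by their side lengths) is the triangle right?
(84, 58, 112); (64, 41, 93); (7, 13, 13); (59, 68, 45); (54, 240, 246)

(84,58,112): 58²+84² = 10420 < 12544 = 112² → obtuse
(64,41,93): 41²+64² = 5777 < 8649 = 93² → obtuse
(7,13,13): 7²+13² = 218 > 169 = 13² → acute
(59,68,45): 45²+59² = 5506 > 4624 = 68² → acute
(54,240,246): 54²+240² = 60516 = 246² → right
1 of the 5 is right.

1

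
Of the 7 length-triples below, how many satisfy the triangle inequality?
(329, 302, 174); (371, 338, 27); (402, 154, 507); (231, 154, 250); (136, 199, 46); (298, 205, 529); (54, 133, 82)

4

(174,302,329): 174+302 > 329 → valid
(27,338,371): 27+338 ≤ 371 → not valid
(154,402,507): 154+402 > 507 → valid
(154,231,250): 154+231 > 250 → valid
(46,136,199): 46+136 ≤ 199 → not valid
(205,298,529): 205+298 ≤ 529 → not valid
(54,82,133): 54+82 > 133 → valid
4 of the 7 triples form a triangle.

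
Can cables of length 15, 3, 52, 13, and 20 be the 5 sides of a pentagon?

No

For a pentagon, each side must be shorter than the sum of the others.
Here the longest side is 52, but the remaining 4 sides sum to only 51.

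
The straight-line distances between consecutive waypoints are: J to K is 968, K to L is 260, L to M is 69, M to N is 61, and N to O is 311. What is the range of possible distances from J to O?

267 ≤ JO ≤ 1669

The maximum is all hops collinear in one direction: 968 + 260 + 69 + 61 + 311 = 1669.
The longest hop is 968; the others sum to 701. Folding the others back against it leaves at least 968 − 701 = 267.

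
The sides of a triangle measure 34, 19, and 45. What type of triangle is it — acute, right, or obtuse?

Compare the square of the longest side to the sum of squares of the other two: 19² + 34² = 1517 < 2025 = 45².

obtuse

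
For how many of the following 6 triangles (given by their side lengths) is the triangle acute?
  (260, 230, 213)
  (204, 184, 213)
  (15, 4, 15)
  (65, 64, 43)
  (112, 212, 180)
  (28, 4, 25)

4

(260,230,213): 213²+230² = 98269 > 67600 = 260² → acute
(204,184,213): 184²+204² = 75472 > 45369 = 213² → acute
(15,4,15): 4²+15² = 241 > 225 = 15² → acute
(65,64,43): 43²+64² = 5945 > 4225 = 65² → acute
(112,212,180): 112²+180² = 44944 = 212² → right
(28,4,25): 4²+25² = 641 < 784 = 28² → obtuse
4 of the 6 are acute.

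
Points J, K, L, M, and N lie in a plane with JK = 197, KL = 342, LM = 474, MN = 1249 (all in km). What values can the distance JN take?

236 ≤ JN ≤ 2262 km

The maximum is all hops collinear in one direction: 197 + 342 + 474 + 1249 = 2262.
The longest hop is 1249; the others sum to 1013. Folding the others back against it leaves at least 1249 − 1013 = 236.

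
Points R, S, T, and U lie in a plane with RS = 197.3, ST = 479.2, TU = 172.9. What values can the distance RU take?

The maximum is all hops collinear in one direction: 197.3 + 479.2 + 172.9 = 849.4.
The longest hop is 479.2; the others sum to 370.2. Folding the others back against it leaves at least 479.2 − 370.2 = 109.0.

109.0 ≤ RU ≤ 849.4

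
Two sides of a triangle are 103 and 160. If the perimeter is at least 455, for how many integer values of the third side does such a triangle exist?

71

Triangle inequality: 57 < x < 263. Perimeter ≥ 455 gives x ≥ 455 − 103 − 160 = 192.
So 192 ≤ x < 263; integers 192 through 262: 71 values.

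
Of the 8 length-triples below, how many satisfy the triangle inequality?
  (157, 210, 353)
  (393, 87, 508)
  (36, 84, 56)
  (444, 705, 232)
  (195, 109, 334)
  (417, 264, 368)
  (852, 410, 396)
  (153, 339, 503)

(157,210,353): 157+210 > 353 → valid
(87,393,508): 87+393 ≤ 508 → not valid
(36,56,84): 36+56 > 84 → valid
(232,444,705): 232+444 ≤ 705 → not valid
(109,195,334): 109+195 ≤ 334 → not valid
(264,368,417): 264+368 > 417 → valid
(396,410,852): 396+410 ≤ 852 → not valid
(153,339,503): 153+339 ≤ 503 → not valid
3 of the 8 triples form a triangle.

3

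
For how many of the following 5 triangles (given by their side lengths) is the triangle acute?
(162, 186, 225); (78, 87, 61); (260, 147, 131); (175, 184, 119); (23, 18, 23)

(162,186,225): 162²+186² = 60840 > 50625 = 225² → acute
(78,87,61): 61²+78² = 9805 > 7569 = 87² → acute
(260,147,131): 131²+147² = 38770 < 67600 = 260² → obtuse
(175,184,119): 119²+175² = 44786 > 33856 = 184² → acute
(23,18,23): 18²+23² = 853 > 529 = 23² → acute
4 of the 5 are acute.

4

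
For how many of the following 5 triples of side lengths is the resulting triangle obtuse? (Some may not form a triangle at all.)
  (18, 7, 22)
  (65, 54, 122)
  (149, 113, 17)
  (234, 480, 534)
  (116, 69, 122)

1

(18,7,22): 7²+18² = 373 < 484 = 22² → obtuse
(65,54,122): 54+65 ≤ 122, not a triangle
(149,113,17): 17+113 ≤ 149, not a triangle
(234,480,534): 234²+480² = 285156 = 534² → right
(116,69,122): 69²+116² = 18217 > 14884 = 122² → acute
1 of the 5 is obtuse.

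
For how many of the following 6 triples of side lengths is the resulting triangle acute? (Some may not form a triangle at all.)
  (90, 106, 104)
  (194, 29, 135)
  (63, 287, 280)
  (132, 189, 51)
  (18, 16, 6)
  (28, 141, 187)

1

(90,106,104): 90²+104² = 18916 > 11236 = 106² → acute
(194,29,135): 29+135 ≤ 194, not a triangle
(63,287,280): 63²+280² = 82369 = 287² → right
(132,189,51): 51+132 ≤ 189, not a triangle
(18,16,6): 6²+16² = 292 < 324 = 18² → obtuse
(28,141,187): 28+141 ≤ 187, not a triangle
1 of the 6 is acute.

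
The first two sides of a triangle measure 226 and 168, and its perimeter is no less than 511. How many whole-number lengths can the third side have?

Triangle inequality: 58 < x < 394. Perimeter ≥ 511 gives x ≥ 511 − 226 − 168 = 117.
So 117 ≤ x < 394; integers 117 through 393: 277 values.

277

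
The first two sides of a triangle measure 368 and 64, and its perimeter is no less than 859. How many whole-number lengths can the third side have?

5

Triangle inequality: 304 < x < 432. Perimeter ≥ 859 gives x ≥ 859 − 368 − 64 = 427.
So 427 ≤ x < 432; integers 427 through 431: 5 values.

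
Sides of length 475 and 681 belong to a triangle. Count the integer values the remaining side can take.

The third side lies in the open interval (206, 1156).
Integers from 207 to 1155 inclusive: 1155 − 207 + 1 = 949.

949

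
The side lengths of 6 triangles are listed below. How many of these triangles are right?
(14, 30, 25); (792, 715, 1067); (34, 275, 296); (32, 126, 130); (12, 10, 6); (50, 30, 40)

(14,30,25): 14²+25² = 821 < 900 = 30² → obtuse
(792,715,1067): 715²+792² = 1138489 = 1067² → right
(34,275,296): 34²+275² = 76781 < 87616 = 296² → obtuse
(32,126,130): 32²+126² = 16900 = 130² → right
(12,10,6): 6²+10² = 136 < 144 = 12² → obtuse
(50,30,40): 30²+40² = 2500 = 50² → right
3 of the 6 are right.

3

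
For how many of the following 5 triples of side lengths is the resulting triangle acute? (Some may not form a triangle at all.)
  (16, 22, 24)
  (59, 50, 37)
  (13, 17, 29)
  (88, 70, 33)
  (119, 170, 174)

(16,22,24): 16²+22² = 740 > 576 = 24² → acute
(59,50,37): 37²+50² = 3869 > 3481 = 59² → acute
(13,17,29): 13²+17² = 458 < 841 = 29² → obtuse
(88,70,33): 33²+70² = 5989 < 7744 = 88² → obtuse
(119,170,174): 119²+170² = 43061 > 30276 = 174² → acute
3 of the 5 are acute.

3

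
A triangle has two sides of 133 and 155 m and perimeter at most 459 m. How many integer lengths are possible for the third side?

149

Triangle inequality: 22 < x < 288. Perimeter ≤ 459 gives x ≤ 459 − 133 − 155 = 171.
So 22 < x ≤ 171; integers 23 through 171: 149 values.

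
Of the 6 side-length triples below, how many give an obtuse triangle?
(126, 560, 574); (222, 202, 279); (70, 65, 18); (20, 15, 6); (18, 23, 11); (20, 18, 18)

3

(126,560,574): 126²+560² = 329476 = 574² → right
(222,202,279): 202²+222² = 90088 > 77841 = 279² → acute
(70,65,18): 18²+65² = 4549 < 4900 = 70² → obtuse
(20,15,6): 6²+15² = 261 < 400 = 20² → obtuse
(18,23,11): 11²+18² = 445 < 529 = 23² → obtuse
(20,18,18): 18²+18² = 648 > 400 = 20² → acute
3 of the 6 are obtuse.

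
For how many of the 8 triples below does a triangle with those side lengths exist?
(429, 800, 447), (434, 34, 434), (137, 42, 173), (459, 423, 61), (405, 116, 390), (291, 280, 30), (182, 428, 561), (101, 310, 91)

7

(429,447,800): 429+447 > 800 → valid
(34,434,434): 34+434 > 434 → valid
(42,137,173): 42+137 > 173 → valid
(61,423,459): 61+423 > 459 → valid
(116,390,405): 116+390 > 405 → valid
(30,280,291): 30+280 > 291 → valid
(182,428,561): 182+428 > 561 → valid
(91,101,310): 91+101 ≤ 310 → not valid
7 of the 8 triples form a triangle.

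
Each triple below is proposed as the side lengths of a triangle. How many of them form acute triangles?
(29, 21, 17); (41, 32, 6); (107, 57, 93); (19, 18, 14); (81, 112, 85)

(29,21,17): 17²+21² = 730 < 841 = 29² → obtuse
(41,32,6): 6+32 ≤ 41, not a triangle
(107,57,93): 57²+93² = 11898 > 11449 = 107² → acute
(19,18,14): 14²+18² = 520 > 361 = 19² → acute
(81,112,85): 81²+85² = 13786 > 12544 = 112² → acute
3 of the 5 are acute.

3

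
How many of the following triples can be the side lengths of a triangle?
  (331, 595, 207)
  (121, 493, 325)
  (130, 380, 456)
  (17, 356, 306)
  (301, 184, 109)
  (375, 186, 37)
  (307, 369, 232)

(207,331,595): 207+331 ≤ 595 → not valid
(121,325,493): 121+325 ≤ 493 → not valid
(130,380,456): 130+380 > 456 → valid
(17,306,356): 17+306 ≤ 356 → not valid
(109,184,301): 109+184 ≤ 301 → not valid
(37,186,375): 37+186 ≤ 375 → not valid
(232,307,369): 232+307 > 369 → valid
2 of the 7 triples form a triangle.

2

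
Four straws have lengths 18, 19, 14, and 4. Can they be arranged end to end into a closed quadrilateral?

A quadrilateral exists iff every side is shorter than the sum of the others — equivalently, the longest side is less than the sum of the rest.
Longest side 19 < 36 (sum of the remaining 3), so yes.

Yes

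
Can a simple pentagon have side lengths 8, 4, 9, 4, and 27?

For a pentagon, each side must be shorter than the sum of the others.
Here the longest side is 27, but the remaining 4 sides sum to only 25.

No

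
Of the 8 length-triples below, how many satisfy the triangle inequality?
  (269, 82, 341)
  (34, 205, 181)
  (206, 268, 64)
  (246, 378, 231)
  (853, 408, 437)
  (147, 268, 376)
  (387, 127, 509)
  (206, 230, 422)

7

(82,269,341): 82+269 > 341 → valid
(34,181,205): 34+181 > 205 → valid
(64,206,268): 64+206 > 268 → valid
(231,246,378): 231+246 > 378 → valid
(408,437,853): 408+437 ≤ 853 → not valid
(147,268,376): 147+268 > 376 → valid
(127,387,509): 127+387 > 509 → valid
(206,230,422): 206+230 > 422 → valid
7 of the 8 triples form a triangle.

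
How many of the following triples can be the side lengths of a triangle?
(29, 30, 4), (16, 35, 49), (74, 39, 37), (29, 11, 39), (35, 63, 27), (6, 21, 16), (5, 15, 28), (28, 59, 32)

6

(4,29,30): 4+29 > 30 → valid
(16,35,49): 16+35 > 49 → valid
(37,39,74): 37+39 > 74 → valid
(11,29,39): 11+29 > 39 → valid
(27,35,63): 27+35 ≤ 63 → not valid
(6,16,21): 6+16 > 21 → valid
(5,15,28): 5+15 ≤ 28 → not valid
(28,32,59): 28+32 > 59 → valid
6 of the 8 triples form a triangle.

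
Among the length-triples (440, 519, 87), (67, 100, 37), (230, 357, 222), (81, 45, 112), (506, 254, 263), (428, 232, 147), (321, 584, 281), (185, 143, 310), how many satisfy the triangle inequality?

7

(87,440,519): 87+440 > 519 → valid
(37,67,100): 37+67 > 100 → valid
(222,230,357): 222+230 > 357 → valid
(45,81,112): 45+81 > 112 → valid
(254,263,506): 254+263 > 506 → valid
(147,232,428): 147+232 ≤ 428 → not valid
(281,321,584): 281+321 > 584 → valid
(143,185,310): 143+185 > 310 → valid
7 of the 8 triples form a triangle.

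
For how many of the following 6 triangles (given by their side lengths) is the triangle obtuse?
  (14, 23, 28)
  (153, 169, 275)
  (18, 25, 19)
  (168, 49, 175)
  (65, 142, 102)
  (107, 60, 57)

4

(14,23,28): 14²+23² = 725 < 784 = 28² → obtuse
(153,169,275): 153²+169² = 51970 < 75625 = 275² → obtuse
(18,25,19): 18²+19² = 685 > 625 = 25² → acute
(168,49,175): 49²+168² = 30625 = 175² → right
(65,142,102): 65²+102² = 14629 < 20164 = 142² → obtuse
(107,60,57): 57²+60² = 6849 < 11449 = 107² → obtuse
4 of the 6 are obtuse.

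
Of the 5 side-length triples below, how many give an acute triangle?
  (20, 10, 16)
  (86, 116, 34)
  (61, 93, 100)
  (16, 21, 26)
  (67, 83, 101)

(20,10,16): 10²+16² = 356 < 400 = 20² → obtuse
(86,116,34): 34²+86² = 8552 < 13456 = 116² → obtuse
(61,93,100): 61²+93² = 12370 > 10000 = 100² → acute
(16,21,26): 16²+21² = 697 > 676 = 26² → acute
(67,83,101): 67²+83² = 11378 > 10201 = 101² → acute
3 of the 5 are acute.

3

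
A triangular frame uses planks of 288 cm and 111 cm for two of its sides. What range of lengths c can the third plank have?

177 < c < 399 (cm)

By the triangle inequality, c must be less than 288 + 111 = 399 and greater than |288 − 111| = 177.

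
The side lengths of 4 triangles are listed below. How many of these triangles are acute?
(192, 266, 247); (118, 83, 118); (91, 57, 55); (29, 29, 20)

(192,266,247): 192²+247² = 97873 > 70756 = 266² → acute
(118,83,118): 83²+118² = 20813 > 13924 = 118² → acute
(91,57,55): 55²+57² = 6274 < 8281 = 91² → obtuse
(29,29,20): 20²+29² = 1241 > 841 = 29² → acute
3 of the 4 are acute.

3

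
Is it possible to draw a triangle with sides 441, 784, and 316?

No

The longest side is 784, but the other two sum to only 757.
757 < 784, so the triangle inequality fails.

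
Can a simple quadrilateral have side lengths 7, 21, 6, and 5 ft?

For a quadrilateral, each side must be shorter than the sum of the others.
Here the longest side is 21, but the remaining 3 sides sum to only 18.

No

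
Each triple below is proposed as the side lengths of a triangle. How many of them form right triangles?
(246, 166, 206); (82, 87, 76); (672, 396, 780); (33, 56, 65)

2

(246,166,206): 166²+206² = 69992 > 60516 = 246² → acute
(82,87,76): 76²+82² = 12500 > 7569 = 87² → acute
(672,396,780): 396²+672² = 608400 = 780² → right
(33,56,65): 33²+56² = 4225 = 65² → right
2 of the 4 are right.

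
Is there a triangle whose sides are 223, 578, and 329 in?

The longest side is 578, but the other two sum to only 552.
552 < 578, so the triangle inequality fails.

No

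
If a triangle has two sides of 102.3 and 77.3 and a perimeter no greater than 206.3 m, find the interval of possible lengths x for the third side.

Triangle inequality alone gives 25.0 < x < 179.6.
The perimeter condition gives x ≤ 206.3 − 102.3 − 77.3 = 26.7.
Intersecting the two: 25.0 < x ≤ 26.7.

25.0 < x ≤ 26.7 m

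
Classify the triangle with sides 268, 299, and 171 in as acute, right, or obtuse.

Compare the square of the longest side to the sum of squares of the other two: 171² + 268² = 101065 > 89401 = 299².

acute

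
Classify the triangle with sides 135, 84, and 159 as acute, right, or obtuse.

right

Compare the square of the longest side to the sum of squares of the other two: 84² + 135² = 25281 = 159².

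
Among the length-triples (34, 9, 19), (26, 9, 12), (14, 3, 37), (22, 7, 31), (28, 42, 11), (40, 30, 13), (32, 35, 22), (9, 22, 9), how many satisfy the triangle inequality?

(9,19,34): 9+19 ≤ 34 → not valid
(9,12,26): 9+12 ≤ 26 → not valid
(3,14,37): 3+14 ≤ 37 → not valid
(7,22,31): 7+22 ≤ 31 → not valid
(11,28,42): 11+28 ≤ 42 → not valid
(13,30,40): 13+30 > 40 → valid
(22,32,35): 22+32 > 35 → valid
(9,9,22): 9+9 ≤ 22 → not valid
2 of the 8 triples form a triangle.

2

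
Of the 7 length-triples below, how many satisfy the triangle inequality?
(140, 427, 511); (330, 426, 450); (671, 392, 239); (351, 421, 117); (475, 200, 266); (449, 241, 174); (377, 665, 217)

(140,427,511): 140+427 > 511 → valid
(330,426,450): 330+426 > 450 → valid
(239,392,671): 239+392 ≤ 671 → not valid
(117,351,421): 117+351 > 421 → valid
(200,266,475): 200+266 ≤ 475 → not valid
(174,241,449): 174+241 ≤ 449 → not valid
(217,377,665): 217+377 ≤ 665 → not valid
3 of the 7 triples form a triangle.

3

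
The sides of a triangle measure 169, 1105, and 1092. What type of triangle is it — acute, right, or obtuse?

Compare the square of the longest side to the sum of squares of the other two: 169² + 1092² = 1221025 = 1105².

right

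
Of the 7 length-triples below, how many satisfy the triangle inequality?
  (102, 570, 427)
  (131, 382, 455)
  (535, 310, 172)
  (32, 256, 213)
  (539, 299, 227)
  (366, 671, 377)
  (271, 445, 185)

(102,427,570): 102+427 ≤ 570 → not valid
(131,382,455): 131+382 > 455 → valid
(172,310,535): 172+310 ≤ 535 → not valid
(32,213,256): 32+213 ≤ 256 → not valid
(227,299,539): 227+299 ≤ 539 → not valid
(366,377,671): 366+377 > 671 → valid
(185,271,445): 185+271 > 445 → valid
3 of the 7 triples form a triangle.

3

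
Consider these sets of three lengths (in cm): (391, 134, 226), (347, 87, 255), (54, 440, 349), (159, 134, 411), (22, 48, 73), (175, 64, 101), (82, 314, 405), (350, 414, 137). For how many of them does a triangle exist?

1

(134,226,391): 134+226 ≤ 391 → not valid
(87,255,347): 87+255 ≤ 347 → not valid
(54,349,440): 54+349 ≤ 440 → not valid
(134,159,411): 134+159 ≤ 411 → not valid
(22,48,73): 22+48 ≤ 73 → not valid
(64,101,175): 64+101 ≤ 175 → not valid
(82,314,405): 82+314 ≤ 405 → not valid
(137,350,414): 137+350 > 414 → valid
1 of the 8 triples forms a triangle.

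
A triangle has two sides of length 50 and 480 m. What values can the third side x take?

By the triangle inequality, x must be less than 50 + 480 = 530 and greater than |50 − 480| = 430.

430 < x < 530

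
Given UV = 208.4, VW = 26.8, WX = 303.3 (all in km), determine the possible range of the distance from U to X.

The maximum is all hops collinear in one direction: 208.4 + 26.8 + 303.3 = 538.5.
The longest hop is 303.3; the others sum to 235.2. Folding the others back against it leaves at least 303.3 − 235.2 = 68.1.

68.1 ≤ UX ≤ 538.5 km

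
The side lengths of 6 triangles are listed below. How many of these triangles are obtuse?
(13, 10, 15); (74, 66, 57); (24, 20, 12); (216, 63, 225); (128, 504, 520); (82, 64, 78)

(13,10,15): 10²+13² = 269 > 225 = 15² → acute
(74,66,57): 57²+66² = 7605 > 5476 = 74² → acute
(24,20,12): 12²+20² = 544 < 576 = 24² → obtuse
(216,63,225): 63²+216² = 50625 = 225² → right
(128,504,520): 128²+504² = 270400 = 520² → right
(82,64,78): 64²+78² = 10180 > 6724 = 82² → acute
1 of the 6 is obtuse.

1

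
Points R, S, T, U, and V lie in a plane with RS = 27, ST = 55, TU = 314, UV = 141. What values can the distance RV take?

91 ≤ RV ≤ 537

The maximum is all hops collinear in one direction: 27 + 55 + 314 + 141 = 537.
The longest hop is 314; the others sum to 223. Folding the others back against it leaves at least 314 − 223 = 91.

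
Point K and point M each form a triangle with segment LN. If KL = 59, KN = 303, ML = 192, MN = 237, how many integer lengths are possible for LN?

117

From triangle KLN: 244 < LN < 362.
From triangle MLN: 45 < LN < 429.
Intersection: 244 < LN < 362, so integers 245 through 361: 117 values.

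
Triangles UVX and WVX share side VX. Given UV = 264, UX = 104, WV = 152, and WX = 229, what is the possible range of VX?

From triangle UVX: |264 − 104| < VX < 264 + 104, i.e. 160 < VX < 368.
From triangle WVX: 77 < VX < 381.
Both must hold, so VX lies in the intersection.

160 < VX < 368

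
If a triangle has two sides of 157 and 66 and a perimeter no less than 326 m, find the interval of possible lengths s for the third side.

Triangle inequality alone gives 91 < s < 223.
The perimeter condition gives s ≥ 326 − 157 − 66 = 103.
Intersecting the two: 103 ≤ s < 223.

103 ≤ s < 223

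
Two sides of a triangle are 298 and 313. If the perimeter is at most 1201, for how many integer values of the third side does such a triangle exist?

575

Triangle inequality: 15 < x < 611. Perimeter ≤ 1201 gives x ≤ 1201 − 298 − 313 = 590.
So 15 < x ≤ 590; integers 16 through 590: 575 values.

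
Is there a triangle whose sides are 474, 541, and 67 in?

The two shorter sides sum to 541, exactly equal to the longest side 541.
That gives only a degenerate (flat) triangle — the inequality must be strict.

No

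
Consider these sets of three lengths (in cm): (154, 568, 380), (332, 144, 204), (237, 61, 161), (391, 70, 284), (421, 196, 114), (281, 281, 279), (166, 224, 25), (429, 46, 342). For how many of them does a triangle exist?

(154,380,568): 154+380 ≤ 568 → not valid
(144,204,332): 144+204 > 332 → valid
(61,161,237): 61+161 ≤ 237 → not valid
(70,284,391): 70+284 ≤ 391 → not valid
(114,196,421): 114+196 ≤ 421 → not valid
(279,281,281): 279+281 > 281 → valid
(25,166,224): 25+166 ≤ 224 → not valid
(46,342,429): 46+342 ≤ 429 → not valid
2 of the 8 triples form a triangle.

2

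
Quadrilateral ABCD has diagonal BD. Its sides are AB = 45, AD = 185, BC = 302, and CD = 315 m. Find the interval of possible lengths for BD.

140 < BD < 230

From triangle ABD: |45 − 185| < BD < 45 + 185, i.e. 140 < BD < 230.
From triangle CBD: 13 < BD < 617.
Both must hold, so BD lies in the intersection.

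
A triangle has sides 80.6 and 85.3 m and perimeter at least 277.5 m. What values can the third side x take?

111.6 ≤ x < 165.9

Triangle inequality alone gives 4.7 < x < 165.9.
The perimeter condition gives x ≥ 277.5 − 80.6 − 85.3 = 111.6.
Intersecting the two: 111.6 ≤ x < 165.9.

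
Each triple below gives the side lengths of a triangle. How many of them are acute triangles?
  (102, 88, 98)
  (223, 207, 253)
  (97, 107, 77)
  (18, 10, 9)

3

(102,88,98): 88²+98² = 17348 > 10404 = 102² → acute
(223,207,253): 207²+223² = 92578 > 64009 = 253² → acute
(97,107,77): 77²+97² = 15338 > 11449 = 107² → acute
(18,10,9): 9²+10² = 181 < 324 = 18² → obtuse
3 of the 4 are acute.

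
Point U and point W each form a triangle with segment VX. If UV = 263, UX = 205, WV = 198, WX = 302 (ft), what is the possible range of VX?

104 < VX < 468

From triangle UVX: |263 − 205| < VX < 263 + 205, i.e. 58 < VX < 468.
From triangle WVX: 104 < VX < 500.
Both must hold, so VX lies in the intersection.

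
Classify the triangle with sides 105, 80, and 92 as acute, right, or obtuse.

acute

Compare the square of the longest side to the sum of squares of the other two: 80² + 92² = 14864 > 11025 = 105².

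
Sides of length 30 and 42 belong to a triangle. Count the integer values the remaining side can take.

59

The third side lies in the open interval (12, 72).
Integers from 13 to 71 inclusive: 71 − 13 + 1 = 59.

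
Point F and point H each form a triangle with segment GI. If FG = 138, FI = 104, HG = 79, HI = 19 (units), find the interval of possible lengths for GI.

From triangle FGI: |138 − 104| < GI < 138 + 104, i.e. 34 < GI < 242.
From triangle HGI: 60 < GI < 98.
Both must hold, so GI lies in the intersection.

60 < GI < 98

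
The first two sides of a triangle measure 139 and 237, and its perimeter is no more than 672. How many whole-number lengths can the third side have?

Triangle inequality: 98 < x < 376. Perimeter ≤ 672 gives x ≤ 672 − 139 − 237 = 296.
So 98 < x ≤ 296; integers 99 through 296: 198 values.

198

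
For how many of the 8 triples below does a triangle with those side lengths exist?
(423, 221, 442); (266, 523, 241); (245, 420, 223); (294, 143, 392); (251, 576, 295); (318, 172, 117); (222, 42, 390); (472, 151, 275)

3

(221,423,442): 221+423 > 442 → valid
(241,266,523): 241+266 ≤ 523 → not valid
(223,245,420): 223+245 > 420 → valid
(143,294,392): 143+294 > 392 → valid
(251,295,576): 251+295 ≤ 576 → not valid
(117,172,318): 117+172 ≤ 318 → not valid
(42,222,390): 42+222 ≤ 390 → not valid
(151,275,472): 151+275 ≤ 472 → not valid
3 of the 8 triples form a triangle.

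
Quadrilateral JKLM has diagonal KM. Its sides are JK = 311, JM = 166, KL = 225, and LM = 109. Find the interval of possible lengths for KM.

145 < KM < 334

From triangle JKM: |311 − 166| < KM < 311 + 166, i.e. 145 < KM < 477.
From triangle LKM: 116 < KM < 334.
Both must hold, so KM lies in the intersection.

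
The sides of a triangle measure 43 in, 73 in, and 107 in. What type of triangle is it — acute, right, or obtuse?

Compare the square of the longest side to the sum of squares of the other two: 43² + 73² = 7178 < 11449 = 107².

obtuse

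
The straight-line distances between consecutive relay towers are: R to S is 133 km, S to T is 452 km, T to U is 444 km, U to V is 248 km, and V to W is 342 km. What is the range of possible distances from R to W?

The maximum is all hops collinear in one direction: 133 + 452 + 444 + 248 + 342 = 1619.
The longest hop is 452; the others sum to 1167. Since 452 ≤ 1167, the path can fold back on itself completely, so the minimum distance is 0.

0 ≤ RW ≤ 1619 km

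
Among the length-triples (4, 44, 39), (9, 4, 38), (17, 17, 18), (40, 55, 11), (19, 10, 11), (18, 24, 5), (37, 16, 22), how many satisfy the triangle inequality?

3

(4,39,44): 4+39 ≤ 44 → not valid
(4,9,38): 4+9 ≤ 38 → not valid
(17,17,18): 17+17 > 18 → valid
(11,40,55): 11+40 ≤ 55 → not valid
(10,11,19): 10+11 > 19 → valid
(5,18,24): 5+18 ≤ 24 → not valid
(16,22,37): 16+22 > 37 → valid
3 of the 7 triples form a triangle.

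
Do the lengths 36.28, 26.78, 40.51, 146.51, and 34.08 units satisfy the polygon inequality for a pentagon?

For a pentagon, each side must be shorter than the sum of the others.
Here the longest side is 146.51, but the remaining 4 sides sum to only 137.65.

No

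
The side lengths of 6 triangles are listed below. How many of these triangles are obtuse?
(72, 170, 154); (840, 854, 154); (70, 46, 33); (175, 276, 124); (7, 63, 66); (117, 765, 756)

(72,170,154): 72²+154² = 28900 = 170² → right
(840,854,154): 154²+840² = 729316 = 854² → right
(70,46,33): 33²+46² = 3205 < 4900 = 70² → obtuse
(175,276,124): 124²+175² = 46001 < 76176 = 276² → obtuse
(7,63,66): 7²+63² = 4018 < 4356 = 66² → obtuse
(117,765,756): 117²+756² = 585225 = 765² → right
3 of the 6 are obtuse.

3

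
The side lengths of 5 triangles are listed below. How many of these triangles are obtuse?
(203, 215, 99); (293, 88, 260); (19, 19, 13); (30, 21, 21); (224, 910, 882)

(203,215,99): 99²+203² = 51010 > 46225 = 215² → acute
(293,88,260): 88²+260² = 75344 < 85849 = 293² → obtuse
(19,19,13): 13²+19² = 530 > 361 = 19² → acute
(30,21,21): 21²+21² = 882 < 900 = 30² → obtuse
(224,910,882): 224²+882² = 828100 = 910² → right
2 of the 5 are obtuse.

2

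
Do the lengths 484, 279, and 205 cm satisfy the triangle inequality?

No

The two shorter sides sum to 484, exactly equal to the longest side 484.
That gives only a degenerate (flat) triangle — the inequality must be strict.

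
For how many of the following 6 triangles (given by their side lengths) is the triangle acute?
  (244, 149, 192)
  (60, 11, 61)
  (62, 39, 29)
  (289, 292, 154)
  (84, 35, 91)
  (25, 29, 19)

2

(244,149,192): 149²+192² = 59065 < 59536 = 244² → obtuse
(60,11,61): 11²+60² = 3721 = 61² → right
(62,39,29): 29²+39² = 2362 < 3844 = 62² → obtuse
(289,292,154): 154²+289² = 107237 > 85264 = 292² → acute
(84,35,91): 35²+84² = 8281 = 91² → right
(25,29,19): 19²+25² = 986 > 841 = 29² → acute
2 of the 6 are acute.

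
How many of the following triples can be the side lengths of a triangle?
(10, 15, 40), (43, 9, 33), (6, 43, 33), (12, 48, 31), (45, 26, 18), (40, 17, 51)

1

(10,15,40): 10+15 ≤ 40 → not valid
(9,33,43): 9+33 ≤ 43 → not valid
(6,33,43): 6+33 ≤ 43 → not valid
(12,31,48): 12+31 ≤ 48 → not valid
(18,26,45): 18+26 ≤ 45 → not valid
(17,40,51): 17+40 > 51 → valid
1 of the 6 triples forms a triangle.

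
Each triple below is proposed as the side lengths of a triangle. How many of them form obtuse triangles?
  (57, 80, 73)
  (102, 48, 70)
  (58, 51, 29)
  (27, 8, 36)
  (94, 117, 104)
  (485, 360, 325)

(57,80,73): 57²+73² = 8578 > 6400 = 80² → acute
(102,48,70): 48²+70² = 7204 < 10404 = 102² → obtuse
(58,51,29): 29²+51² = 3442 > 3364 = 58² → acute
(27,8,36): 8+27 ≤ 36, not a triangle
(94,117,104): 94²+104² = 19652 > 13689 = 117² → acute
(485,360,325): 325²+360² = 235225 = 485² → right
1 of the 6 is obtuse.

1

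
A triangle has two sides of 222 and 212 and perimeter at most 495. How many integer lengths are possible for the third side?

Triangle inequality: 10 < x < 434. Perimeter ≤ 495 gives x ≤ 495 − 222 − 212 = 61.
So 10 < x ≤ 61; integers 11 through 61: 51 values.

51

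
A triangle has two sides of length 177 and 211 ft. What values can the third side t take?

By the triangle inequality, t must be less than 177 + 211 = 388 and greater than |177 − 211| = 34.

34 < t < 388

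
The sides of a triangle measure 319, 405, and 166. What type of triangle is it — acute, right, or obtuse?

Compare the square of the longest side to the sum of squares of the other two: 166² + 319² = 129317 < 164025 = 405².

obtuse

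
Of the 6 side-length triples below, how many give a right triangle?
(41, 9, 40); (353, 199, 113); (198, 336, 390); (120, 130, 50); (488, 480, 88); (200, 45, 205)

(41,9,40): 9²+40² = 1681 = 41² → right
(353,199,113): 113+199 ≤ 353, not a triangle
(198,336,390): 198²+336² = 152100 = 390² → right
(120,130,50): 50²+120² = 16900 = 130² → right
(488,480,88): 88²+480² = 238144 = 488² → right
(200,45,205): 45²+200² = 42025 = 205² → right
5 of the 6 are right.

5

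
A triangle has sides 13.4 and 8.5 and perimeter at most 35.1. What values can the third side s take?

4.9 < s ≤ 13.2

Triangle inequality alone gives 4.9 < s < 21.9.
The perimeter condition gives s ≤ 35.1 − 13.4 − 8.5 = 13.2.
Intersecting the two: 4.9 < s ≤ 13.2.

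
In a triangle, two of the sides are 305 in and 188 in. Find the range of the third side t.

By the triangle inequality, t must be less than 305 + 188 = 493 and greater than |305 − 188| = 117.

117 < t < 493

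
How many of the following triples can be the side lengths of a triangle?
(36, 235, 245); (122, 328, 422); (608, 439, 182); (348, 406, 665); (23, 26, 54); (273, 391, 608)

5

(36,235,245): 36+235 > 245 → valid
(122,328,422): 122+328 > 422 → valid
(182,439,608): 182+439 > 608 → valid
(348,406,665): 348+406 > 665 → valid
(23,26,54): 23+26 ≤ 54 → not valid
(273,391,608): 273+391 > 608 → valid
5 of the 6 triples form a triangle.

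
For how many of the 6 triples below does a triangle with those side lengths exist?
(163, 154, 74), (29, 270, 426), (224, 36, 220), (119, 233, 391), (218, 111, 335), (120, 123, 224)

(74,154,163): 74+154 > 163 → valid
(29,270,426): 29+270 ≤ 426 → not valid
(36,220,224): 36+220 > 224 → valid
(119,233,391): 119+233 ≤ 391 → not valid
(111,218,335): 111+218 ≤ 335 → not valid
(120,123,224): 120+123 > 224 → valid
3 of the 6 triples form a triangle.

3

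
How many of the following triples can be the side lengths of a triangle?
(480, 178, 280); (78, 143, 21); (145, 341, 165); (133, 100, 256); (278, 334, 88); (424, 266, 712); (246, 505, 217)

1

(178,280,480): 178+280 ≤ 480 → not valid
(21,78,143): 21+78 ≤ 143 → not valid
(145,165,341): 145+165 ≤ 341 → not valid
(100,133,256): 100+133 ≤ 256 → not valid
(88,278,334): 88+278 > 334 → valid
(266,424,712): 266+424 ≤ 712 → not valid
(217,246,505): 217+246 ≤ 505 → not valid
1 of the 7 triples forms a triangle.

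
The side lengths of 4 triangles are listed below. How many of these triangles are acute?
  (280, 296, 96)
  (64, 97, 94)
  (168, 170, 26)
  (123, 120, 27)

1

(280,296,96): 96²+280² = 87616 = 296² → right
(64,97,94): 64²+94² = 12932 > 9409 = 97² → acute
(168,170,26): 26²+168² = 28900 = 170² → right
(123,120,27): 27²+120² = 15129 = 123² → right
1 of the 4 is acute.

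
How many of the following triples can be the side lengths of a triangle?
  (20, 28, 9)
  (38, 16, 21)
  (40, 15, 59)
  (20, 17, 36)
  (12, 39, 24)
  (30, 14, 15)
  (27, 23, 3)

(9,20,28): 9+20 > 28 → valid
(16,21,38): 16+21 ≤ 38 → not valid
(15,40,59): 15+40 ≤ 59 → not valid
(17,20,36): 17+20 > 36 → valid
(12,24,39): 12+24 ≤ 39 → not valid
(14,15,30): 14+15 ≤ 30 → not valid
(3,23,27): 3+23 ≤ 27 → not valid
2 of the 7 triples form a triangle.

2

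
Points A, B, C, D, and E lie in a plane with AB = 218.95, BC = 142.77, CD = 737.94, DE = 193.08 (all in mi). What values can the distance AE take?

183.14 ≤ AE ≤ 1292.74 mi

The maximum is all hops collinear in one direction: 218.95 + 142.77 + 737.94 + 193.08 = 1292.74.
The longest hop is 737.94; the others sum to 554.80. Folding the others back against it leaves at least 737.94 − 554.80 = 183.14.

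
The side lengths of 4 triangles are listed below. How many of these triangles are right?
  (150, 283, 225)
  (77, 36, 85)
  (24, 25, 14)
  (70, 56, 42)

2

(150,283,225): 150²+225² = 73125 < 80089 = 283² → obtuse
(77,36,85): 36²+77² = 7225 = 85² → right
(24,25,14): 14²+24² = 772 > 625 = 25² → acute
(70,56,42): 42²+56² = 4900 = 70² → right
2 of the 4 are right.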